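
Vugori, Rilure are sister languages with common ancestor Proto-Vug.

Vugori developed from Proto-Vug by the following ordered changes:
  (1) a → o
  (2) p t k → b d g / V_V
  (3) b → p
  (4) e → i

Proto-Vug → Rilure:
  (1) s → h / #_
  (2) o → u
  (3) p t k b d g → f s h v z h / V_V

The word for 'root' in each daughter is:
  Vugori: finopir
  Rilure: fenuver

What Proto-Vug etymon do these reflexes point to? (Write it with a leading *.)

*fenober

Position 5: Vugori has p, Rilure has v. Taking the neighbouring segments as reconstructed: Vugori p could go back to *p or *b; Rilure v could go back to *b or *v — the one source consistent with every daughter is *b.
Position 2: Vugori has i, Rilure has e. Rilure preserves e here (none of its changes turn any other segment into e), so the proto-segment is *e.
Position 4: Vugori has o, Rilure has u. Taking the neighbouring segments as reconstructed: Vugori o could go back to *a or *o; Rilure u could go back to *o or *u — the one source consistent with every daughter is *o.
This points to *fenober. Verify forward in each daughter:
Vugori: start from *fenober.
  rule 1: no change — fenober
  rule 2: no change — fenober
  rule 3 (unconditioned shift): fenober → fenoper
  rule 4 (vowel merger): fenoper → finopir
  ⇒ Vugori finopir
Rilure: *fenober > fenuber > fenuver  (by vowel merger, intervocalic lenition)
Only *fenober yields all of Vugori finopir, Rilure fenuver.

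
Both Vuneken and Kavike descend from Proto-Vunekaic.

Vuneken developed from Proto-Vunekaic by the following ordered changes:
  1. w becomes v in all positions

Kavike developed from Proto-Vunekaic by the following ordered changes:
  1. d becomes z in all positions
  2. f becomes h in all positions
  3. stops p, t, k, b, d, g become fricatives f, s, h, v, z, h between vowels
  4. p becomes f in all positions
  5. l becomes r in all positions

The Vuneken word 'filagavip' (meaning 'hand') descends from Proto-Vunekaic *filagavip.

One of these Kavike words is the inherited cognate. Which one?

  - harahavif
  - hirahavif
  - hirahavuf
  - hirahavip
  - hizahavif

hirahavif

Kavike: start from *filagavip.
  rule 1: no change — filagavip
  rule 2 (unconditioned shift): filagavip → hilagavip
  rule 3 (intervocalic lenition): hilagavip → hilahavip
  rule 4 (unconditioned shift): hilahavip → hilahavif
  rule 5 (unconditioned shift): hilahavif → hirahavif
  ⇒ Kavike hirahavif
The other candidates each miss or misapply at least one Kavike change.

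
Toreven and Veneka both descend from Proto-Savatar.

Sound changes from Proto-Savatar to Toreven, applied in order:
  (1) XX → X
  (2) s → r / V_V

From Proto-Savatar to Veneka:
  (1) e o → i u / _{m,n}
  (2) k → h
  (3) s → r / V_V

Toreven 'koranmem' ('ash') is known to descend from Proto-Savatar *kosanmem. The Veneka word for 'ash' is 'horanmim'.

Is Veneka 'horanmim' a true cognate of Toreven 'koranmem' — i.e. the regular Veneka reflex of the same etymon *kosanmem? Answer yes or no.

yes

Derive the expected Veneka reflex of *kosanmem:
Veneka: start from *kosanmem.
  rule 1 (pre-nasal raising): kosanmem → kosanmim
  rule 2 (unconditioned shift): kosanmim → hosanmim
  rule 3 (rhotacism): hosanmim → horanmim
  ⇒ Veneka horanmim
Veneka 'horanmim' matches the regular reflex exactly, so the pair is cognate.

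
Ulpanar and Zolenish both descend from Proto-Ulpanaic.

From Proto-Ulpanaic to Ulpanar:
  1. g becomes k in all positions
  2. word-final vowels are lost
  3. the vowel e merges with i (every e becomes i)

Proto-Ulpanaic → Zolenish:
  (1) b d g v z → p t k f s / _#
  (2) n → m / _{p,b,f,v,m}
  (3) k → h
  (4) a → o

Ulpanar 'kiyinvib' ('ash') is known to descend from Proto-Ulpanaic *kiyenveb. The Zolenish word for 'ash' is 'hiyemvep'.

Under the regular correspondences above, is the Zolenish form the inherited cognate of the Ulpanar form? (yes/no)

Derive the expected Zolenish reflex of *kiyenveb:
Zolenish: *kiyenveb > kiyenvep > kiyemvep > hiyemvep  (by final devoicing, nasal place assimilation, unconditioned shift)
Zolenish 'hiyemvep' matches the regular reflex exactly, so the pair is cognate.

yes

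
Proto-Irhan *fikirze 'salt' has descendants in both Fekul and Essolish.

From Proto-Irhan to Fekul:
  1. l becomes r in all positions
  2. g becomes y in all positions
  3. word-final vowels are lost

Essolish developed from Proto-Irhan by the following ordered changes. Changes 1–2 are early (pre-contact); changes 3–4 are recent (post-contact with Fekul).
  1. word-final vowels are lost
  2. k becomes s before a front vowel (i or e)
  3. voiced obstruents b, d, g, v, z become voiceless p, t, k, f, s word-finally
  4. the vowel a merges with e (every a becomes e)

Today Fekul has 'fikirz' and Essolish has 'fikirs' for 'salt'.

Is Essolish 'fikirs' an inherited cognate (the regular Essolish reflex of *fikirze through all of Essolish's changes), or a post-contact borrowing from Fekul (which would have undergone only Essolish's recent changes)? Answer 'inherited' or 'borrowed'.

If inherited, *fikirze would pass through all of Essolish's changes:
Essolish: *fikirze > fikirz > fisirz > fisirs  (by apocope, palatalisation, final devoicing)
If borrowed from Fekul 'fikirz' after the early changes, it would undergo only the recent ones:
  rule 3 (final devoicing): fikirz → fikirs
  rule 4 (vowel merger): no change (fikirs)
  ⇒ as a loan: fikirs
Essolish 'fikirs' matches the loan outcome 'fikirs', not the inherited 'fisirs' — it skipped the early Essolish changes, so it was borrowed from Fekul.

borrowed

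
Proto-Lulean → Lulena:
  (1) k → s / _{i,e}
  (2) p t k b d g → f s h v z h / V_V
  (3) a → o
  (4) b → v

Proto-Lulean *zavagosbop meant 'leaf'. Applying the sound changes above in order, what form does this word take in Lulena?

Lulena: *zavagosbop > zavahosbop > zovohosbop > zovohosvop  (by intervocalic lenition, vowel merger, unconditioned shift)

zovohosvop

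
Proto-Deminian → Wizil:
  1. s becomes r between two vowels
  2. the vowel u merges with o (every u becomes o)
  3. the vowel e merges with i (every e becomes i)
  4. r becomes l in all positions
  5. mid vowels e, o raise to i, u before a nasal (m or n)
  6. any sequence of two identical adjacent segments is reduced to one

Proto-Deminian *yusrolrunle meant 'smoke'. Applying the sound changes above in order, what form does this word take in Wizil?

Wizil: *yusrolrunle
  yusrolrunle (rule 1 does not apply)
  yusrolrunle → yosrolronle   [vowel merger]
  yosrolronle → yosrolronli   [vowel merger]
  yosrolronli → yoslollonli   [unconditioned shift]
  yoslollonli → yoslollunli   [pre-nasal raising]
  yoslollunli → yoslolunli   [degemination]
  giving Wizil yoslolunli.

yoslolunli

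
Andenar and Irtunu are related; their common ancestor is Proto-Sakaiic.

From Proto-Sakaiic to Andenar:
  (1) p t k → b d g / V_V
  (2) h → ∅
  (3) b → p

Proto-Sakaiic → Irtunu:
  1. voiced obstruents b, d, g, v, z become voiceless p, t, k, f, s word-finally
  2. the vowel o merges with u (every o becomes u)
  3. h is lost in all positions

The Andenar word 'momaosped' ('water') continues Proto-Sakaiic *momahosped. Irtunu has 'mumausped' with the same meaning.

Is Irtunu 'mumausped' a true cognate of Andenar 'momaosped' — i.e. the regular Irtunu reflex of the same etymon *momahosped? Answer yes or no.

no

Derive the expected Irtunu reflex of *momahosped:
Irtunu: *momahosped > momahospet > mumahuspet > mumauspet  (by final devoicing, vowel merger, h-loss)
The regular Irtunu reflex would be 'mumauspet', but the attested form is 'mumausped'. The correspondence is irregular, so they are not cognates (the Irtunu form has a different source).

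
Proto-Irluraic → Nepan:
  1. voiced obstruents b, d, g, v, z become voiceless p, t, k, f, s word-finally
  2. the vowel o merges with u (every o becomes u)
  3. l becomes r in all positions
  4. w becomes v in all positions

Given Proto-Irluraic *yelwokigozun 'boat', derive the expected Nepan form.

yervukiguzun

Nepan: *yelwokigozun
  yelwokigozun (rule 1 does not apply)
  yelwokigozun → yelwukiguzun   [vowel merger]
  yelwukiguzun → yerwukiguzun   [unconditioned shift]
  yerwukiguzun → yervukiguzun   [unconditioned shift]
  giving Nepan yervukiguzun.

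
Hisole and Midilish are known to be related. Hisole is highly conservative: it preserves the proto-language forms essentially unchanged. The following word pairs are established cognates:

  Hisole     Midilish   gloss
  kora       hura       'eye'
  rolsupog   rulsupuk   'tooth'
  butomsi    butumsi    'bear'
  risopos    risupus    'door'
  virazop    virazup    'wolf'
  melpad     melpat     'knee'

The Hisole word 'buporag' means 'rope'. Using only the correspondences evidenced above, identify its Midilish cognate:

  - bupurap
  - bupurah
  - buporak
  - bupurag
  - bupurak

bupurak

kora ~ hura — Hisole o corresponds to Midilish u after a consonant, before r.
rolsupog ~ rulsupuk — Hisole g corresponds to Midilish k word-finally.
Applying these to Hisole 'buporag':
  buporag → bupurag   (o→u after a consonant, before r)
  bupurag → bupurak   (g→k word-finally)
So the Midilish cognate is 'bupurak'.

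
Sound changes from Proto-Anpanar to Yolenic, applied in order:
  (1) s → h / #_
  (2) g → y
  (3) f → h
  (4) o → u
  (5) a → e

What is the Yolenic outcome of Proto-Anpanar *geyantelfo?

Yolenic: *geyantelfo > yeyantelfo > yeyantelho > yeyantelhu > yeyentelhu  (by unconditioned shift, unconditioned shift, vowel merger, vowel merger)

yeyentelhu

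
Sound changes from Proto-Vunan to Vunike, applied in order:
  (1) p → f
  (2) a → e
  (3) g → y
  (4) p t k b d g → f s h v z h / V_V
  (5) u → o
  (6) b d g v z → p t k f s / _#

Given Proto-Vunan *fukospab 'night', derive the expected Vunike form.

Vunike: start from *fukospab.
  rule 1 (unconditioned shift): fukospab → fukosfab
  rule 2 (vowel merger): fukosfab → fukosfeb
  rule 3: no change — fukosfeb
  rule 4 (intervocalic lenition): fukosfeb → fuhosfeb
  rule 5 (vowel merger): fuhosfeb → fohosfeb
  rule 6 (final devoicing): fohosfeb → fohosfep
  ⇒ Vunike fohosfep

fohosfep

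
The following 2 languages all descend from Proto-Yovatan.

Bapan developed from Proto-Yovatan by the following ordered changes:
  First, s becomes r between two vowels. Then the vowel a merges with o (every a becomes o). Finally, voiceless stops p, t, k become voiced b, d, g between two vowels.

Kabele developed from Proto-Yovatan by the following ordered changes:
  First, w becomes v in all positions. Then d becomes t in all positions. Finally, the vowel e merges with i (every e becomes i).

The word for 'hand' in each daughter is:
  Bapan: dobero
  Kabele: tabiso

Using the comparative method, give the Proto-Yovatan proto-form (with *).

Position 4: Bapan has e, Kabele has i. Bapan preserves e here (none of its changes turn any other segment into e), so the proto-segment is *e.
Position 1: Bapan has d, Kabele has t. Taking the neighbouring segments as reconstructed: Bapan d can only go back to *d; Kabele t could go back to *t or *d — the one source consistent with every daughter is *d.
Continuing position by position gives *dabeso; check it forward:
Bapan: *dabeso
  dabeso → dabero   [rhotacism]
  dabero → dobero   [vowel merger]
  dobero (rule 3 does not apply)
  giving Bapan dobero.
Kabele: *dabeso
  dabeso (rule 1 does not apply)
  dabeso → tabeso   [unconditioned shift]
  tabeso → tabiso   [vowel merger]
  giving Kabele tabiso.
*dabeso is the unique common source.

*dabeso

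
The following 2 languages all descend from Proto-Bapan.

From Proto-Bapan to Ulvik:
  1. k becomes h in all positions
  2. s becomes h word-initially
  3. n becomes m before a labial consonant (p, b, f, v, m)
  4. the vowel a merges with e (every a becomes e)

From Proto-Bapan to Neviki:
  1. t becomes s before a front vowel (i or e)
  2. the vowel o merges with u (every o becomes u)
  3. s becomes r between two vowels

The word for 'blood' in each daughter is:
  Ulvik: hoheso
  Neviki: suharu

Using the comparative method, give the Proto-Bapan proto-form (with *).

*sohaso

Position 1: Ulvik has h, Neviki has s. Taking the neighbouring segments as reconstructed: Ulvik h could go back to *k or *s or *h; Neviki s can only go back to *s — the one source consistent with every daughter is *s.
Position 6: Ulvik has o, Neviki has u. Ulvik preserves o here (none of its changes turn any other segment into o), so the proto-segment is *o.
Continuing position by position gives *sohaso; check it forward:
Ulvik: *sohaso > hohaso > hoheso  (by debuccalisation, vowel merger)
Neviki: start from *sohaso.
  rule 1: no change — sohaso
  rule 2 (vowel merger): sohaso → suhasu
  rule 3 (rhotacism): suhasu → suharu
  ⇒ Neviki suharu
*sohaso is the unique common source.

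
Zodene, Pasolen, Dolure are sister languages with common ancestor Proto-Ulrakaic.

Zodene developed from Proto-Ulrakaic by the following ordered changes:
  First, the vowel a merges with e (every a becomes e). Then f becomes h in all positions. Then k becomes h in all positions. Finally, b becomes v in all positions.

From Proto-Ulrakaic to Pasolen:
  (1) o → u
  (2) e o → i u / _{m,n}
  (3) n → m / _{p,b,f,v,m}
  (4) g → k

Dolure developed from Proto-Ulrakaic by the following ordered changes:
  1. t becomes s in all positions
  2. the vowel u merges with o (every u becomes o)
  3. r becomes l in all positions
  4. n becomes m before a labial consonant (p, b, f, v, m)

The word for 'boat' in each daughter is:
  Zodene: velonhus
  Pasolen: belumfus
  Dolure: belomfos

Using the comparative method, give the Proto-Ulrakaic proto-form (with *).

Position 5: Zodene has n, Pasolen has m, Dolure has m. Zodene preserves n here (none of its changes turn any other segment into n), so the proto-segment is *n.
Position 7: Zodene has u, Pasolen has u, Dolure has o. Zodene preserves u here (none of its changes turn any other segment into u), so the proto-segment is *u.
This points to *belonfus. Verify forward in each daughter:
Zodene: *belonfus > belonhus > velonhus  (by unconditioned shift, unconditioned shift)
Pasolen: *belonfus
  belonfus → belunfus   [vowel merger]
  belunfus (rule 2 does not apply)
  belunfus → belumfus   [nasal place assimilation]
  belumfus (rule 4 does not apply)
  giving Pasolen belumfus.
Dolure: start from *belonfus.
  rule 1: no change — belonfus
  rule 2 (vowel merger): belonfus → belonfos
  rule 3: no change — belonfos
  rule 4 (nasal place assimilation): belonfos → belomfos
  ⇒ Dolure belomfos
Only *belonfus yields all of Zodene velonhus, Pasolen belumfus, Dolure belomfos.

*belonfus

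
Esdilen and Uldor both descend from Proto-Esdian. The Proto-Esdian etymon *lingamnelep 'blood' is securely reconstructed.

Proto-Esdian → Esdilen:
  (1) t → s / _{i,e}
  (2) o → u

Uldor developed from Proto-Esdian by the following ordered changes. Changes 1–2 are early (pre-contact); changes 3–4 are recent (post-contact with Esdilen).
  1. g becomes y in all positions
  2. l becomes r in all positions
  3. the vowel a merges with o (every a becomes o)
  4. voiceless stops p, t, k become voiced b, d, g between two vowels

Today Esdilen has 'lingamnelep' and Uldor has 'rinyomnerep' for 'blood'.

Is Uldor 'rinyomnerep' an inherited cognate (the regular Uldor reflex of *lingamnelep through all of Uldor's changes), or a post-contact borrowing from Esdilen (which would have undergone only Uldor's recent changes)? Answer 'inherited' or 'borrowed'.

If inherited, *lingamnelep would pass through all of Uldor's changes:
Uldor: *lingamnelep
  lingamnelep → linyamnelep   [unconditioned shift]
  linyamnelep → rinyamnerep   [unconditioned shift]
  rinyamnerep → rinyomnerep   [vowel merger]
  rinyomnerep (rule 4 does not apply)
  giving Uldor rinyomnerep.
If borrowed from Esdilen 'lingamnelep' after the early changes, it would undergo only the recent ones:
  rule 3 (vowel merger): lingamnelep → lingomnelep
  rule 4 (intervocalic voicing): no change (lingomnelep)
  ⇒ as a loan: lingomnelep
Uldor 'rinyomnerep' matches the inherited outcome exactly, so it is an inherited cognate, not a loan.

inherited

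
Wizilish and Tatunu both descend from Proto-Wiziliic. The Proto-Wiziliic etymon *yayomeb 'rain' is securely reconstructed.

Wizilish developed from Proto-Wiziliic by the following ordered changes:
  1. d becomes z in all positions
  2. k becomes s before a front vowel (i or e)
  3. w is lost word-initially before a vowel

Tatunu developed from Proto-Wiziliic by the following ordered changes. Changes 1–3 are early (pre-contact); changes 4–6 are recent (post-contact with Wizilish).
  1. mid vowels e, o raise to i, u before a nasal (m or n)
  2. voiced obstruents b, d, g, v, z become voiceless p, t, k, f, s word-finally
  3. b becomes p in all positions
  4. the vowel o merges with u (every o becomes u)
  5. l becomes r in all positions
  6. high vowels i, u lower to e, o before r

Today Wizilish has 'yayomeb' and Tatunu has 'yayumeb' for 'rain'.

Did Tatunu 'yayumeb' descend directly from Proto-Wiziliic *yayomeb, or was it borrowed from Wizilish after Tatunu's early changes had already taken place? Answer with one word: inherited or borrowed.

If inherited, *yayomeb would pass through all of Tatunu's changes:
Tatunu: *yayomeb
  yayomeb → yayumeb   [pre-nasal raising]
  yayumeb → yayumep   [final devoicing]
  yayumep (rule 3 does not apply)
  yayumep (rule 4 does not apply)
  yayumep (rule 5 does not apply)
  yayumep (rule 6 does not apply)
  giving Tatunu yayumep.
If borrowed from Wizilish 'yayomeb' after the early changes, it would undergo only the recent ones:
  rule 4 (vowel merger): yayomeb → yayumeb
  rule 5 (unconditioned shift): no change (yayumeb)
  rule 6 (pre-rhotic lowering): no change (yayumeb)
  ⇒ as a loan: yayumeb
Tatunu 'yayumeb' matches the loan outcome 'yayumeb', not the inherited 'yayumep' — it skipped the early Tatunu changes, so it was borrowed from Wizilish.

borrowed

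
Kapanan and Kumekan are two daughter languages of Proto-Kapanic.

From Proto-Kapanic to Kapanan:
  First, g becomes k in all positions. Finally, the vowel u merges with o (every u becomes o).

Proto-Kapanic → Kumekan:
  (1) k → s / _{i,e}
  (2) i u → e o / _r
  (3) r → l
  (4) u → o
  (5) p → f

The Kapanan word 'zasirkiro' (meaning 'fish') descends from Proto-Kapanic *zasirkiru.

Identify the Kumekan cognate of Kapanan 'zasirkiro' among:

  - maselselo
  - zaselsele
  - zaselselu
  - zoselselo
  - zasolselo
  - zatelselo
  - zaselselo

Kumekan: *zasirkiru
  zasirkiru → zasirsiru   [palatalisation]
  zasirsiru → zaserseru   [pre-rhotic lowering]
  zaserseru → zaselselu   [unconditioned shift]
  zaselselu → zaselselo   [vowel merger]
  zaselselo (rule 5 does not apply)
  giving Kumekan zaselselo.

zaselselo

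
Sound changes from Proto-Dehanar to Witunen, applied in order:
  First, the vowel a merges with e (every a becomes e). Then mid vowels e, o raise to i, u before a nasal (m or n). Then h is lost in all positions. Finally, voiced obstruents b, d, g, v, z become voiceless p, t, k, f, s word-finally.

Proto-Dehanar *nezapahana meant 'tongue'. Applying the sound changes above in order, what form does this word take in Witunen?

nezepeine

Witunen: start from *nezapahana.
  rule 1 (vowel merger): nezapahana → nezepehene
  rule 2 (pre-nasal raising): nezepehene → nezepehine
  rule 3 (h-loss): nezepehine → nezepeine
  rule 4: no change — nezepeine
  ⇒ Witunen nezepeine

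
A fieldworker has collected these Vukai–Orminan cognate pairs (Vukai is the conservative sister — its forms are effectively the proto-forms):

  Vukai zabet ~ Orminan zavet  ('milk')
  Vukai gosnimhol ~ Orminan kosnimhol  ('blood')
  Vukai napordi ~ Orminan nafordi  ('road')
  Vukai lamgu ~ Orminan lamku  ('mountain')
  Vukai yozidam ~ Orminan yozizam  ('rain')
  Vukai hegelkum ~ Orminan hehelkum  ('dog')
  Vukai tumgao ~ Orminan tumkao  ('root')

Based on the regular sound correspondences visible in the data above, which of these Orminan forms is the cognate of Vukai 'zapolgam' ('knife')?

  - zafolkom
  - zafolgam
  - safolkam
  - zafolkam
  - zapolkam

zafolkam

napordi ~ nafordi — Vukai p corresponds to Orminan f between vowels (before a back vowel).
tumgao ~ tumkao — Vukai g corresponds to Orminan k after a consonant, before a back vowel.
Applying these to Vukai 'zapolgam':
  zapolgam → zafolgam   (p→f between vowels (before a back vowel))
  zafolgam → zafolkam   (g→k after a consonant, before a back vowel)
So the Orminan cognate is 'zafolkam'.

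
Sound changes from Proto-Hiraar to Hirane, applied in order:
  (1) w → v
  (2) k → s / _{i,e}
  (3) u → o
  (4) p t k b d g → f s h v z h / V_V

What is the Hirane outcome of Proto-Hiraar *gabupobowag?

Hirane: *gabupobowag > gabupobovag > gabopobovag > gavofovovag  (by unconditioned shift, vowel merger, intervocalic lenition)

gavofovovag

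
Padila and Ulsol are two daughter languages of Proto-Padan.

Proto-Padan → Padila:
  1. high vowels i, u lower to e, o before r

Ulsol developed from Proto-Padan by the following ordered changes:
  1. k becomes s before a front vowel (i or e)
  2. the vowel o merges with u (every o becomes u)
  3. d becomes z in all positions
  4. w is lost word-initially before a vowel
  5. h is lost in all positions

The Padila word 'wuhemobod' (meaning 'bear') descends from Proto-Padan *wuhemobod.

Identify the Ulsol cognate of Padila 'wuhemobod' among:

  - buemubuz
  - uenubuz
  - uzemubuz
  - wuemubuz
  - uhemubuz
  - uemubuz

Ulsol: *wuhemobod > wuhemubud > wuhemubuz > uhemubuz > uemubuz  (by vowel merger, unconditioned shift, glide loss, h-loss)
Among the options, 'uemubuz' alone shows every Ulsol change applied in order.

uemubuz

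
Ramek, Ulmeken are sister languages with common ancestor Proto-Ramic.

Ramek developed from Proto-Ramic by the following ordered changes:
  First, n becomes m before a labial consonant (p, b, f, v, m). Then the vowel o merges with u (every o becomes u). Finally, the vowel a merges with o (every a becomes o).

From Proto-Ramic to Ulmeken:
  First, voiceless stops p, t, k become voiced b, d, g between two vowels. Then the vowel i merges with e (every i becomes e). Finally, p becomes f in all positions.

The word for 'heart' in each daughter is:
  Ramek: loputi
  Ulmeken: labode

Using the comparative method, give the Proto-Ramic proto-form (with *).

Position 5: Ramek has t, Ulmeken has d. Ramek preserves t here (none of its changes turn any other segment into t), so the proto-segment is *t.
Position 6: Ramek has i, Ulmeken has e. Ramek preserves i here (none of its changes turn any other segment into i), so the proto-segment is *i.
Position 3: Ramek has p, Ulmeken has b. Ramek preserves p here (none of its changes turn any other segment into p), so the proto-segment is *p.
Continuing position by position gives *lapoti; check it forward:
Ramek: *lapoti > laputi > loputi  (by vowel merger, vowel merger)
Ulmeken: *lapoti > labodi > labode  (by intervocalic voicing, vowel merger)
*lapoti is the unique common source.

*lapoti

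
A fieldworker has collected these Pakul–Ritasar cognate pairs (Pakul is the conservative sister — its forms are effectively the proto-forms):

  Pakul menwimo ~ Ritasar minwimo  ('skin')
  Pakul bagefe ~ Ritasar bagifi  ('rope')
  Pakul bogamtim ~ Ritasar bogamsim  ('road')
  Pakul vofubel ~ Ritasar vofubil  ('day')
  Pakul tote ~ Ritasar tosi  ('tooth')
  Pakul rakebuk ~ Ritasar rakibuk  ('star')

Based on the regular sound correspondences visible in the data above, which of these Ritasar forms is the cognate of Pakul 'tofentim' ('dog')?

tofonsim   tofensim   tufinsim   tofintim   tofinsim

menwimo ~ minwimo — Pakul e corresponds to Ritasar i after a consonant, before a nasal.
bogamtim ~ bogamsim — Pakul t corresponds to Ritasar s after a consonant, before a front vowel.
Applying these to Pakul 'tofentim':
  tofentim → tofintim   (e→i after a consonant, before a nasal)
  tofintim → tofinsim   (t→s after a consonant, before a front vowel)
So the Ritasar cognate is 'tofinsim'.

tofinsim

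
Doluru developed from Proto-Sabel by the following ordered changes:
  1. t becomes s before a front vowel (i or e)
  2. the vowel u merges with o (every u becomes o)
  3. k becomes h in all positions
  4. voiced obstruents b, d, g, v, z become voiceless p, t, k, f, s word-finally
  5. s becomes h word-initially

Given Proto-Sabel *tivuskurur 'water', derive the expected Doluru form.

hivoshoror

Doluru: *tivuskurur
  tivuskurur → sivuskurur   [palatalisation]
  sivuskurur → sivoskoror   [vowel merger]
  sivoskoror → sivoshoror   [unconditioned shift]
  sivoshoror (rule 4 does not apply)
  sivoshoror → hivoshoror   [debuccalisation]
  giving Doluru hivoshoror.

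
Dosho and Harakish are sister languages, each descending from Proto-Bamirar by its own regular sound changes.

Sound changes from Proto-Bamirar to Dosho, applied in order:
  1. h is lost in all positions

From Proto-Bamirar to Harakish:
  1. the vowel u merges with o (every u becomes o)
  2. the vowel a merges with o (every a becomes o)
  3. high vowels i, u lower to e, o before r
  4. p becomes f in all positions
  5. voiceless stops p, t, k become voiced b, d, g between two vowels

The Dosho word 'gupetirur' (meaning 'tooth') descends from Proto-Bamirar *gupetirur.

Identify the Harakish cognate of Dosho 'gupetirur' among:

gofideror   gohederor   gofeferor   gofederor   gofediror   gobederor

gofederor

Harakish: *gupetirur > gopetiror > gopeteror > gofeteror > gofederor  (by vowel merger, pre-rhotic lowering, unconditioned shift, intervocalic voicing)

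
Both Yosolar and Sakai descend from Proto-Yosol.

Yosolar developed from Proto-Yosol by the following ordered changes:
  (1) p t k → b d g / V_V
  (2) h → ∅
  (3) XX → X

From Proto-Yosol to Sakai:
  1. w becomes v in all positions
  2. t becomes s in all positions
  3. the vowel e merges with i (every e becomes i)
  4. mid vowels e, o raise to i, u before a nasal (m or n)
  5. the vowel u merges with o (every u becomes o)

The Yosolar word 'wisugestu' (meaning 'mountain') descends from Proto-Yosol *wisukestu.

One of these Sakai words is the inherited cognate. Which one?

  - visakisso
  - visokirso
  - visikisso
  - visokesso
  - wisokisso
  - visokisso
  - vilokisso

Sakai: start from *wisukestu.
  rule 1 (unconditioned shift): wisukestu → visukestu
  rule 2 (unconditioned shift): visukestu → visukessu
  rule 3 (vowel merger): visukessu → visukissu
  rule 4: no change — visukissu
  rule 5 (vowel merger): visukissu → visokisso
  ⇒ Sakai visokisso

visokisso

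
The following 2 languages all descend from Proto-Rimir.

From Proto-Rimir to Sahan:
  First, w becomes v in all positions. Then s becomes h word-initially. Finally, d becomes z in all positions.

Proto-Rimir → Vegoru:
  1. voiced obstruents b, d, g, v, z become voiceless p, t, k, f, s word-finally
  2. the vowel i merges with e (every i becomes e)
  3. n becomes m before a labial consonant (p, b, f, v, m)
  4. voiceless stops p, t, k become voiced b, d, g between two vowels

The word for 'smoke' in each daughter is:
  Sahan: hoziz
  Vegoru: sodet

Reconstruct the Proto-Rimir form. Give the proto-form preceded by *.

*sodid

Position 1: Sahan has h, Vegoru has s. Taking the neighbouring segments as reconstructed: Sahan h could go back to *s or *h; Vegoru s can only go back to *s — the one source consistent with every daughter is *s.
Position 5: Sahan has z, Vegoru has t. Taking the neighbouring segments as reconstructed: Sahan z could go back to *d or *z; Vegoru t could go back to *t or *d — the one source consistent with every daughter is *d.
This points to *sodid. Verify forward in each daughter:
Sahan: *sodid
  sodid (rule 1 does not apply)
  sodid → hodid   [debuccalisation]
  hodid → hoziz   [unconditioned shift]
  giving Sahan hoziz.
Vegoru: *sodid > sodit > sodet  (by final devoicing, vowel merger)
Only *sodid yields all of Sahan hoziz, Vegoru sodet.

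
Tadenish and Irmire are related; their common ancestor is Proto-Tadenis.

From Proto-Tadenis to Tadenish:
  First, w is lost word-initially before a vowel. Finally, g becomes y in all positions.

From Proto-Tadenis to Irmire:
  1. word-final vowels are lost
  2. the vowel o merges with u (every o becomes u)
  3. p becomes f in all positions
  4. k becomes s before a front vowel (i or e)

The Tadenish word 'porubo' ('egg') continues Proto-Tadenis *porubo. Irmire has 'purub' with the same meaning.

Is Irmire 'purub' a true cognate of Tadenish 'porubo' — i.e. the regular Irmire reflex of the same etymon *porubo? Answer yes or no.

Derive the expected Irmire reflex of *porubo:
Irmire: start from *porubo.
  rule 1 (apocope): porubo → porub
  rule 2 (vowel merger): porub → purub
  rule 3 (unconditioned shift): purub → furub
  rule 4: no change — furub
  ⇒ Irmire furub
The regular Irmire reflex would be 'furub', but the attested form is 'purub'. The correspondence is irregular, so they are not cognates (the Irmire form has a different source).

no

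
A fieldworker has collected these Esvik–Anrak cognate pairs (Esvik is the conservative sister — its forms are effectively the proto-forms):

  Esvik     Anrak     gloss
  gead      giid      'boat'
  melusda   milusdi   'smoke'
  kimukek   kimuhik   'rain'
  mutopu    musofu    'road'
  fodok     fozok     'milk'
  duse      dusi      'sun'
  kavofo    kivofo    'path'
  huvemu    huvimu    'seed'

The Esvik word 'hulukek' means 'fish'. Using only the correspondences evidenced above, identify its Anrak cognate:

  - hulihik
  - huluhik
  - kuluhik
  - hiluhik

huluhik

kimukek ~ kimuhik — Esvik k corresponds to Anrak h between vowels (before a front vowel).
melusda ~ milusdi, kimukek ~ kimuhik — Esvik e corresponds to Anrak i after a consonant, before a consonant other than r, m, n, p, b, f, v.
Applying these to Esvik 'hulukek':
  hulukek → huluhek   (k→h between vowels (before a front vowel))
  huluhek → huluhik   (e→i after a consonant, before a consonant other than r, m, n, p, b, f, v)
So the Anrak cognate is 'huluhik'.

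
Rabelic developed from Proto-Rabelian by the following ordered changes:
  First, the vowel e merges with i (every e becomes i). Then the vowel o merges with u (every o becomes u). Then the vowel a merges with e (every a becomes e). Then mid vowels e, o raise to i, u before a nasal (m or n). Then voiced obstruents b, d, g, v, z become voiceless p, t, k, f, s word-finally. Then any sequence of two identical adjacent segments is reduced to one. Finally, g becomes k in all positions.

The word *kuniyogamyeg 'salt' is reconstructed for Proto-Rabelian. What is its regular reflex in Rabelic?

kuniyukimyik

Rabelic: *kuniyogamyeg
  kuniyogamyeg → kuniyogamyig   [vowel merger]
  kuniyogamyig → kuniyugamyig   [vowel merger]
  kuniyugamyig → kuniyugemyig   [vowel merger]
  kuniyugemyig → kuniyugimyig   [pre-nasal raising]
  kuniyugimyig → kuniyugimyik   [final devoicing]
  kuniyugimyik (rule 6 does not apply)
  kuniyugimyik → kuniyukimyik   [unconditioned shift]
  giving Rabelic kuniyukimyik.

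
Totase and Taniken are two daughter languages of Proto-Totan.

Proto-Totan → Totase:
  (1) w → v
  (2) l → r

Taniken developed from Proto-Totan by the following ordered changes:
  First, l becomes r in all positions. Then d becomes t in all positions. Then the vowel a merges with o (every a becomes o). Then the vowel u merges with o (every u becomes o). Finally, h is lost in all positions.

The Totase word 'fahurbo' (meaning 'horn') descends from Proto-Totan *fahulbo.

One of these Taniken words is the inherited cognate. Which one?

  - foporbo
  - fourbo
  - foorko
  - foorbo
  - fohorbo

foorbo

Taniken: *fahulbo
  fahulbo → fahurbo   [unconditioned shift]
  fahurbo (rule 2 does not apply)
  fahurbo → fohurbo   [vowel merger]
  fohurbo → fohorbo   [vowel merger]
  fohorbo → foorbo   [h-loss]
  giving Taniken foorbo.
The other candidates each miss or misapply at least one Taniken change.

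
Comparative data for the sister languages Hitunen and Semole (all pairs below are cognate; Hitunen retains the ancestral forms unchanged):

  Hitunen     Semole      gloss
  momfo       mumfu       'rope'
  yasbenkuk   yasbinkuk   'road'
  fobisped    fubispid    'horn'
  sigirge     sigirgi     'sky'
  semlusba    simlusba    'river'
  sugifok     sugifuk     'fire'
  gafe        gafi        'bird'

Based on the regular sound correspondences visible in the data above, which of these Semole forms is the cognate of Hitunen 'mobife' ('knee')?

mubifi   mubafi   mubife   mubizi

mubifi

fobisped ~ fubispid — Hitunen o corresponds to Semole u after a consonant, before a labial obstruent.
sigirge ~ sigirgi, gafe ~ gafi — Hitunen e corresponds to Semole i word-finally.
Applying these to Hitunen 'mobife':
  mobife → mubife   (o→u after a consonant, before a labial obstruent)
  mubife → mubifi   (e→i word-finally)
So the Semole cognate is 'mubifi'.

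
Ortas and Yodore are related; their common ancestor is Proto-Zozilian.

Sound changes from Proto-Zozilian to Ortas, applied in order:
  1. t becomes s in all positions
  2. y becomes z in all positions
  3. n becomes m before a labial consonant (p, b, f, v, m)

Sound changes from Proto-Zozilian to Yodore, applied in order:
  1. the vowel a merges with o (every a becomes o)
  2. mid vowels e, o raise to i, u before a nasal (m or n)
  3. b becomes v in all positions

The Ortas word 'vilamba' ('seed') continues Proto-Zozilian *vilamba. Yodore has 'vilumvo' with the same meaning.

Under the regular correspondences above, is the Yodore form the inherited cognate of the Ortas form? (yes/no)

Derive the expected Yodore reflex of *vilamba:
Yodore: *vilamba > vilombo > vilumbo > vilumvo  (by vowel merger, pre-nasal raising, unconditioned shift)
Yodore 'vilumvo' matches the regular reflex exactly, so the pair is cognate.

yes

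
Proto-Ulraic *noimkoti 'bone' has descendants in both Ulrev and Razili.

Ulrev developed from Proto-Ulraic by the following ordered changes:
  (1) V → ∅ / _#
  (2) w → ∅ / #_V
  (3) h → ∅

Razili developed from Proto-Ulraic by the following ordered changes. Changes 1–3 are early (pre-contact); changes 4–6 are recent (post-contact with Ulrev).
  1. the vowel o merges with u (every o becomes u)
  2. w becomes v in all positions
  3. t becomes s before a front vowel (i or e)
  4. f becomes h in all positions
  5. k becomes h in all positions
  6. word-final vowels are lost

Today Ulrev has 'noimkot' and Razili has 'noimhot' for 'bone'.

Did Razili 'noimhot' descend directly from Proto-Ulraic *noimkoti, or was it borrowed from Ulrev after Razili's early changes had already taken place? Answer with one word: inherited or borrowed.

borrowed

If inherited, *noimkoti would pass through all of Razili's changes:
Razili: *noimkoti > nuimkuti > nuimkusi > nuimhusi > nuimhus  (by vowel merger, palatalisation, unconditioned shift, apocope)
If borrowed from Ulrev 'noimkot' after the early changes, it would undergo only the recent ones:
  rule 4 (unconditioned shift): no change (noimkot)
  rule 5 (unconditioned shift): noimkot → noimhot
  rule 6 (apocope): no change (noimhot)
  ⇒ as a loan: noimhot
Razili 'noimhot' matches the loan outcome 'noimhot', not the inherited 'nuimhus' — it skipped the early Razili changes, so it was borrowed from Ulrev.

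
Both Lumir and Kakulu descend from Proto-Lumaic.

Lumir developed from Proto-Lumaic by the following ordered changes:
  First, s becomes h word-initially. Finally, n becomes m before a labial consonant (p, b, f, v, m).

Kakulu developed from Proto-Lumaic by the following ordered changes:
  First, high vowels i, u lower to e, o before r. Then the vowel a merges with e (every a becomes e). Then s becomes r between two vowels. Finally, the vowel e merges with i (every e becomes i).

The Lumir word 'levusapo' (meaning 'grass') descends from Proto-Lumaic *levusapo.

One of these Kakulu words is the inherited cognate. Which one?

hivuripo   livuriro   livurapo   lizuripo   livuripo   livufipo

livuripo

Kakulu: *levusapo
  levusapo (rule 1 does not apply)
  levusapo → levusepo   [vowel merger]
  levusepo → levurepo   [rhotacism]
  levurepo → livuripo   [vowel merger]
  giving Kakulu livuripo.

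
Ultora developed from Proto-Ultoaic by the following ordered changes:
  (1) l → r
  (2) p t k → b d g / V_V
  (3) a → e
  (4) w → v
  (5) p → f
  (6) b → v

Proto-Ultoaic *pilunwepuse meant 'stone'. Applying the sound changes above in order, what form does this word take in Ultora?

firunvevuse

Ultora: *pilunwepuse
  pilunwepuse → pirunwepuse   [unconditioned shift]
  pirunwepuse → pirunwebuse   [intervocalic voicing]
  pirunwebuse (rule 3 does not apply)
  pirunwebuse → pirunvebuse   [unconditioned shift]
  pirunvebuse → firunvebuse   [unconditioned shift]
  firunvebuse → firunvevuse   [unconditioned shift]
  giving Ultora firunvevuse.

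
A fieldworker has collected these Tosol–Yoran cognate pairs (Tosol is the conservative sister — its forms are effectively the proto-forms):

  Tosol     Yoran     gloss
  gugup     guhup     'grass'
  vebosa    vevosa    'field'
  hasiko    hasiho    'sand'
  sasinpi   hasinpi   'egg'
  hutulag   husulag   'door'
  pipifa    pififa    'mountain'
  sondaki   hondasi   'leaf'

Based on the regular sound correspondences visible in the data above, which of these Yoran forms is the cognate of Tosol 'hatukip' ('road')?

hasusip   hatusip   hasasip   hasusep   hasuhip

hasusip

hutulag ~ husulag — Tosol t corresponds to Yoran s between vowels (before a back vowel).
sondaki ~ hondasi — Tosol k corresponds to Yoran s between vowels (before a front vowel).
Applying these to Tosol 'hatukip':
  hatukip → hasukip   (t→s between vowels (before a back vowel))
  hasukip → hasusip   (k→s between vowels (before a front vowel))
So the Yoran cognate is 'hasusip'.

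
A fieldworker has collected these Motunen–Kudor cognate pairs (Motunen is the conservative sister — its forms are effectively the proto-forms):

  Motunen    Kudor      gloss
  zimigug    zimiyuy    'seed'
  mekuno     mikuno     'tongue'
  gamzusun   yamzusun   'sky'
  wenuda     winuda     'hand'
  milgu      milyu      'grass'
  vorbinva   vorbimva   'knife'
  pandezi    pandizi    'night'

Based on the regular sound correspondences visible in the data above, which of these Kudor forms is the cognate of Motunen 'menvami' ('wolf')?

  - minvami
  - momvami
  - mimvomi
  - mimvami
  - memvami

mimvami

wenuda ~ winuda — Motunen e corresponds to Kudor i after a consonant, before a nasal.
vorbinva ~ vorbimva — Motunen n corresponds to Kudor m after a vowel, before a labial obstruent.
Applying these to Motunen 'menvami':
  menvami → minvami   (e→i after a consonant, before a nasal)
  minvami → mimvami   (n→m after a vowel, before a labial obstruent)
So the Kudor cognate is 'mimvami'.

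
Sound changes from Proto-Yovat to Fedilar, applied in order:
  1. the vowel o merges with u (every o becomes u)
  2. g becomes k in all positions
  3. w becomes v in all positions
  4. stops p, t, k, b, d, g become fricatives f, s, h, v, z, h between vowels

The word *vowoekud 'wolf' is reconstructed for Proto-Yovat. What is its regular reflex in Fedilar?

vuvuehud

Fedilar: start from *vowoekud.
  rule 1 (vowel merger): vowoekud → vuwuekud
  rule 2: no change — vuwuekud
  rule 3 (unconditioned shift): vuwuekud → vuvuekud
  rule 4 (intervocalic lenition): vuvuekud → vuvuehud
  ⇒ Fedilar vuvuehud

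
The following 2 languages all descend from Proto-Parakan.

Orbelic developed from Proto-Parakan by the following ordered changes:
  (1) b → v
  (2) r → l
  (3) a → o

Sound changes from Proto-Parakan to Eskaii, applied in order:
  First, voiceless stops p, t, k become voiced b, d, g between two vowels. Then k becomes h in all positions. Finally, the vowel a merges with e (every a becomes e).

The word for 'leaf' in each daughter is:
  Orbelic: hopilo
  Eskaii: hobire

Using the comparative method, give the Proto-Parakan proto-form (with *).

*hopira

Position 5: Orbelic has l, Eskaii has r. Eskaii preserves r here (none of its changes turn any other segment into r), so the proto-segment is *r.
Position 6: Orbelic has o, Eskaii has e. Taking the neighbouring segments as reconstructed: Orbelic o could go back to *a or *o; Eskaii e could go back to *a or *e — the one source consistent with every daughter is *a.
Continuing position by position gives *hopira; check it forward:
Orbelic: *hopira
  hopira (rule 1 does not apply)
  hopira → hopila   [unconditioned shift]
  hopila → hopilo   [vowel merger]
  giving Orbelic hopilo.
Eskaii: *hopira > hobira > hobire  (by intervocalic voicing, vowel merger)
*hopira is the unique common source.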